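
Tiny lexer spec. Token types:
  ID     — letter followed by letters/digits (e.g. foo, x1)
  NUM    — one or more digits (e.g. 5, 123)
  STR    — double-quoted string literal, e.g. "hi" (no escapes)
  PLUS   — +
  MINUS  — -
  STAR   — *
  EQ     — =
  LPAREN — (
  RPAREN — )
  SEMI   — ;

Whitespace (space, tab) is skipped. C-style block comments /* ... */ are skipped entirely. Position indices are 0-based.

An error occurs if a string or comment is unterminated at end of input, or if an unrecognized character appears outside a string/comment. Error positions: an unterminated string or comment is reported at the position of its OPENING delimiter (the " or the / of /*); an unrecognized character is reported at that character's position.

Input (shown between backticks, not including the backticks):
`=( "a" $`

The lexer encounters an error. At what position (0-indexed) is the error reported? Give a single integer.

Answer: 7

Derivation:
pos=0: emit EQ '='
pos=1: emit LPAREN '('
pos=3: enter STRING mode
pos=3: emit STR "a" (now at pos=6)
pos=7: ERROR — unrecognized char '$'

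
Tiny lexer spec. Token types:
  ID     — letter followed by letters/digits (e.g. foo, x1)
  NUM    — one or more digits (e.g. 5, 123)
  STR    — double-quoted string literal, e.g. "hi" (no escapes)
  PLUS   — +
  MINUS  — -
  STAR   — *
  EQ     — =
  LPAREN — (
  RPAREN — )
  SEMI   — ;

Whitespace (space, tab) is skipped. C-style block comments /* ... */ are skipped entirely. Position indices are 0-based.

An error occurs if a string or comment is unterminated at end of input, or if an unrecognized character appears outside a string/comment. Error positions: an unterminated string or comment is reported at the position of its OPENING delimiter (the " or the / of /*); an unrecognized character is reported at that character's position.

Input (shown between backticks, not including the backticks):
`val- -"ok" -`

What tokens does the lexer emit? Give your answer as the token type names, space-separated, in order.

Answer: ID MINUS MINUS STR MINUS

Derivation:
pos=0: emit ID 'val' (now at pos=3)
pos=3: emit MINUS '-'
pos=5: emit MINUS '-'
pos=6: enter STRING mode
pos=6: emit STR "ok" (now at pos=10)
pos=11: emit MINUS '-'
DONE. 5 tokens: [ID, MINUS, MINUS, STR, MINUS]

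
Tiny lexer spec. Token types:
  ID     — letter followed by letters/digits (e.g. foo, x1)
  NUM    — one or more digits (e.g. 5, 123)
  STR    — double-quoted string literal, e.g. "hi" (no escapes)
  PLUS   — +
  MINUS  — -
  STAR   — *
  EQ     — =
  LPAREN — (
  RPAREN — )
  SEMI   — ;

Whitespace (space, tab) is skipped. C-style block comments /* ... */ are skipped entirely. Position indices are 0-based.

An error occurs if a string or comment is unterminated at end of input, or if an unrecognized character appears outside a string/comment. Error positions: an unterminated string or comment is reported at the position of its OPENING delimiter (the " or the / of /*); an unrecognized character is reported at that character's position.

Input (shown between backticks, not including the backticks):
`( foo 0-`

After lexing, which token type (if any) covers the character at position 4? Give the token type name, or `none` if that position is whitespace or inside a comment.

Answer: ID

Derivation:
pos=0: emit LPAREN '('
pos=2: emit ID 'foo' (now at pos=5)
pos=6: emit NUM '0' (now at pos=7)
pos=7: emit MINUS '-'
DONE. 4 tokens: [LPAREN, ID, NUM, MINUS]
Position 4: char is 'o' -> ID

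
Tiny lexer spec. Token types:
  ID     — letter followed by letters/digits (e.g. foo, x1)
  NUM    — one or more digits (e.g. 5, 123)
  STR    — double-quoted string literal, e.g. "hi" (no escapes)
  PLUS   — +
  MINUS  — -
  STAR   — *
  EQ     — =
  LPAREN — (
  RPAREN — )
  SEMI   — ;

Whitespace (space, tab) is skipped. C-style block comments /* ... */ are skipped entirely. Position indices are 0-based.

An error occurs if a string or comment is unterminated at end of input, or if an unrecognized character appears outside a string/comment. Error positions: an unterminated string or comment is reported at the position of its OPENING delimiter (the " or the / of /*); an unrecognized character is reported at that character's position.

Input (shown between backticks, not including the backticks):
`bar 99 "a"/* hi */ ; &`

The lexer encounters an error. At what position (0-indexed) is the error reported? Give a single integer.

pos=0: emit ID 'bar' (now at pos=3)
pos=4: emit NUM '99' (now at pos=6)
pos=7: enter STRING mode
pos=7: emit STR "a" (now at pos=10)
pos=10: enter COMMENT mode (saw '/*')
exit COMMENT mode (now at pos=18)
pos=19: emit SEMI ';'
pos=21: ERROR — unrecognized char '&'

Answer: 21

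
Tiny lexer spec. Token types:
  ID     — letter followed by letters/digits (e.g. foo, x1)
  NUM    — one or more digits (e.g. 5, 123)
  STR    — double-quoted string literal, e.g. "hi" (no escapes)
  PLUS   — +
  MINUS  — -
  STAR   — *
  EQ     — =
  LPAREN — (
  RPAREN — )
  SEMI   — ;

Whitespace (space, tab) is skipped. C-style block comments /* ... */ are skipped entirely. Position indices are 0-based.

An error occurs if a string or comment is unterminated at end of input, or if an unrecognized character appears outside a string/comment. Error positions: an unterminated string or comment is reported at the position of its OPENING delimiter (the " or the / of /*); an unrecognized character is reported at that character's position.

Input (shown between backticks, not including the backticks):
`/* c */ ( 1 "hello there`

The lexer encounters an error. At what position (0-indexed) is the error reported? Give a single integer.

Answer: 12

Derivation:
pos=0: enter COMMENT mode (saw '/*')
exit COMMENT mode (now at pos=7)
pos=8: emit LPAREN '('
pos=10: emit NUM '1' (now at pos=11)
pos=12: enter STRING mode
pos=12: ERROR — unterminated string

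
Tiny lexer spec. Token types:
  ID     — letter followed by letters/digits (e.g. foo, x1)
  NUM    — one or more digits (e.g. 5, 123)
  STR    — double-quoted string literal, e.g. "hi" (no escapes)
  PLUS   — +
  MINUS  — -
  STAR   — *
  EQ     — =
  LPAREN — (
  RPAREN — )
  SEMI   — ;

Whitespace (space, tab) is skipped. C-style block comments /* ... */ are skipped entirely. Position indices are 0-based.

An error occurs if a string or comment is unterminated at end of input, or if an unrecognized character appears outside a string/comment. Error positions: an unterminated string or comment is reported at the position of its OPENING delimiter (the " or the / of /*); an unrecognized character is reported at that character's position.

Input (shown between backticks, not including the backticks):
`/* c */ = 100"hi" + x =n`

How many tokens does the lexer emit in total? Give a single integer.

Answer: 7

Derivation:
pos=0: enter COMMENT mode (saw '/*')
exit COMMENT mode (now at pos=7)
pos=8: emit EQ '='
pos=10: emit NUM '100' (now at pos=13)
pos=13: enter STRING mode
pos=13: emit STR "hi" (now at pos=17)
pos=18: emit PLUS '+'
pos=20: emit ID 'x' (now at pos=21)
pos=22: emit EQ '='
pos=23: emit ID 'n' (now at pos=24)
DONE. 7 tokens: [EQ, NUM, STR, PLUS, ID, EQ, ID]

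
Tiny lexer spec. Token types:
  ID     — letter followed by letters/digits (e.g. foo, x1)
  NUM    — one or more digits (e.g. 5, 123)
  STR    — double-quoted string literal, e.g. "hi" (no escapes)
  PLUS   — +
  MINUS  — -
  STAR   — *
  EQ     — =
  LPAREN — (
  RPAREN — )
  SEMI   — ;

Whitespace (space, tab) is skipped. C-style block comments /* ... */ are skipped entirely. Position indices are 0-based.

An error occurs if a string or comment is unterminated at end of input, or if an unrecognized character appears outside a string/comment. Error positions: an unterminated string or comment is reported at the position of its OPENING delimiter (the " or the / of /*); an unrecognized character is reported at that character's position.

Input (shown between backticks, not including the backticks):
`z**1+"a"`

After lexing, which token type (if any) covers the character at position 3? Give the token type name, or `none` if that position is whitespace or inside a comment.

Answer: NUM

Derivation:
pos=0: emit ID 'z' (now at pos=1)
pos=1: emit STAR '*'
pos=2: emit STAR '*'
pos=3: emit NUM '1' (now at pos=4)
pos=4: emit PLUS '+'
pos=5: enter STRING mode
pos=5: emit STR "a" (now at pos=8)
DONE. 6 tokens: [ID, STAR, STAR, NUM, PLUS, STR]
Position 3: char is '1' -> NUM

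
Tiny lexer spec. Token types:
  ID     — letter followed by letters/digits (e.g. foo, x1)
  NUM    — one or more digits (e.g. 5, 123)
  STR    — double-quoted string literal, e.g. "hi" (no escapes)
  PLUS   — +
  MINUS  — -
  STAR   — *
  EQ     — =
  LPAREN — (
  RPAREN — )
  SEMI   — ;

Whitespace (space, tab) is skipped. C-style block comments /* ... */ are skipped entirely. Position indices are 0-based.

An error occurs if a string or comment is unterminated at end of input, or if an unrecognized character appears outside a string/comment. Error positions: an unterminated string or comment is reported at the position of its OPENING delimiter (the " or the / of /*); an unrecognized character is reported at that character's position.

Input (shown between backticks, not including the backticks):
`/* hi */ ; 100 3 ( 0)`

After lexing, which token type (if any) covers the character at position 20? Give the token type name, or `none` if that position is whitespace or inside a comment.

pos=0: enter COMMENT mode (saw '/*')
exit COMMENT mode (now at pos=8)
pos=9: emit SEMI ';'
pos=11: emit NUM '100' (now at pos=14)
pos=15: emit NUM '3' (now at pos=16)
pos=17: emit LPAREN '('
pos=19: emit NUM '0' (now at pos=20)
pos=20: emit RPAREN ')'
DONE. 6 tokens: [SEMI, NUM, NUM, LPAREN, NUM, RPAREN]
Position 20: char is ')' -> RPAREN

Answer: RPAREN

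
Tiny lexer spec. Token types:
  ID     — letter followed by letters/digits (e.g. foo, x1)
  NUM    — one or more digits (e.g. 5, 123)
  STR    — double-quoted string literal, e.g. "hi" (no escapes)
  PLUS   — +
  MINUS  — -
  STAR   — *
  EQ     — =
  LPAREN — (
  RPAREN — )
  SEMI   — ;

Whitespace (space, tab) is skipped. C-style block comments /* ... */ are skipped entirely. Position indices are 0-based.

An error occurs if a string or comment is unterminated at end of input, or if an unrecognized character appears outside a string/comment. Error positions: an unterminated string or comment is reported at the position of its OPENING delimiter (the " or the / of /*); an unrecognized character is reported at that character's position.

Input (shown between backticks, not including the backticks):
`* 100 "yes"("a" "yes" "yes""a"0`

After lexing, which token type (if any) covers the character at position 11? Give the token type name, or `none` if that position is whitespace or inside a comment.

pos=0: emit STAR '*'
pos=2: emit NUM '100' (now at pos=5)
pos=6: enter STRING mode
pos=6: emit STR "yes" (now at pos=11)
pos=11: emit LPAREN '('
pos=12: enter STRING mode
pos=12: emit STR "a" (now at pos=15)
pos=16: enter STRING mode
pos=16: emit STR "yes" (now at pos=21)
pos=22: enter STRING mode
pos=22: emit STR "yes" (now at pos=27)
pos=27: enter STRING mode
pos=27: emit STR "a" (now at pos=30)
pos=30: emit NUM '0' (now at pos=31)
DONE. 9 tokens: [STAR, NUM, STR, LPAREN, STR, STR, STR, STR, NUM]
Position 11: char is '(' -> LPAREN

Answer: LPAREN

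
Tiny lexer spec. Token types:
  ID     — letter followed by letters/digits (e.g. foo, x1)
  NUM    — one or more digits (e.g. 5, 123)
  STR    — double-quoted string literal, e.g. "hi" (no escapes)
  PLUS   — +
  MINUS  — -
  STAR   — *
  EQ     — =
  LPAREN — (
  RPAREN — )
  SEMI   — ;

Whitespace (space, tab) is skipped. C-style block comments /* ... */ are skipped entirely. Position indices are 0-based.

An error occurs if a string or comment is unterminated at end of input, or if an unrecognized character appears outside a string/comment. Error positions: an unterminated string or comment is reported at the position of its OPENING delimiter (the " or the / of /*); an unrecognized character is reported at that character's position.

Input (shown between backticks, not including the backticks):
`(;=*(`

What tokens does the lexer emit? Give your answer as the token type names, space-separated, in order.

Answer: LPAREN SEMI EQ STAR LPAREN

Derivation:
pos=0: emit LPAREN '('
pos=1: emit SEMI ';'
pos=2: emit EQ '='
pos=3: emit STAR '*'
pos=4: emit LPAREN '('
DONE. 5 tokens: [LPAREN, SEMI, EQ, STAR, LPAREN]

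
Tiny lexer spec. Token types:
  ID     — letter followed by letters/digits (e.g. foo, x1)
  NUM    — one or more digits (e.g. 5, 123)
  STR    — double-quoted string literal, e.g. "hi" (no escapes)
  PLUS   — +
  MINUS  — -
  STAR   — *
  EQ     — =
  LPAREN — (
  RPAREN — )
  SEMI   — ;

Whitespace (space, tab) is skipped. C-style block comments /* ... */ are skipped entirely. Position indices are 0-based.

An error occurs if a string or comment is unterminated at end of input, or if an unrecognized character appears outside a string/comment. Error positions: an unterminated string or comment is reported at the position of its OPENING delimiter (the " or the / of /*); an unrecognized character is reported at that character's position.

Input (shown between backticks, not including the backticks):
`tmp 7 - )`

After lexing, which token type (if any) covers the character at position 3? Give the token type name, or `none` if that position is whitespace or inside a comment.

Answer: none

Derivation:
pos=0: emit ID 'tmp' (now at pos=3)
pos=4: emit NUM '7' (now at pos=5)
pos=6: emit MINUS '-'
pos=8: emit RPAREN ')'
DONE. 4 tokens: [ID, NUM, MINUS, RPAREN]
Position 3: char is ' ' -> none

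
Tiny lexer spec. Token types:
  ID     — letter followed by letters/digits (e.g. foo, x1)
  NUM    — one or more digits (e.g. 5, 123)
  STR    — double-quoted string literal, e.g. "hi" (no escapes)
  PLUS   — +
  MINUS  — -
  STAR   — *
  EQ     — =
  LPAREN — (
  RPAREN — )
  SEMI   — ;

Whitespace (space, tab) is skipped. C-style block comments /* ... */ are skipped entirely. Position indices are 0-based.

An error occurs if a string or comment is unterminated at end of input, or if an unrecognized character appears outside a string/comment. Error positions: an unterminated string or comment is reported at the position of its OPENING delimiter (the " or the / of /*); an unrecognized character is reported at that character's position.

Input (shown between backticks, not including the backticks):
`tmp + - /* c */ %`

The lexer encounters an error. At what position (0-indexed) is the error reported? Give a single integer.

pos=0: emit ID 'tmp' (now at pos=3)
pos=4: emit PLUS '+'
pos=6: emit MINUS '-'
pos=8: enter COMMENT mode (saw '/*')
exit COMMENT mode (now at pos=15)
pos=16: ERROR — unrecognized char '%'

Answer: 16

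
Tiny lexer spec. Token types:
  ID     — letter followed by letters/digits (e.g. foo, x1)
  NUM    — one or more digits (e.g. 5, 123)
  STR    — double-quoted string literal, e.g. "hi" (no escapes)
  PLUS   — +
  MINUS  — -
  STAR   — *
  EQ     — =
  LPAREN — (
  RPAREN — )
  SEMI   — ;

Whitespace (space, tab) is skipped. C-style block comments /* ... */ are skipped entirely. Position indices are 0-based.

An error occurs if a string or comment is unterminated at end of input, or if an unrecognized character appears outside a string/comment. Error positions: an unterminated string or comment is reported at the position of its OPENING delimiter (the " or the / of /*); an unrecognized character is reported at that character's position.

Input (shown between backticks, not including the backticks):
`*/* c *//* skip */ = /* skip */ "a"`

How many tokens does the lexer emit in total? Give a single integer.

pos=0: emit STAR '*'
pos=1: enter COMMENT mode (saw '/*')
exit COMMENT mode (now at pos=8)
pos=8: enter COMMENT mode (saw '/*')
exit COMMENT mode (now at pos=18)
pos=19: emit EQ '='
pos=21: enter COMMENT mode (saw '/*')
exit COMMENT mode (now at pos=31)
pos=32: enter STRING mode
pos=32: emit STR "a" (now at pos=35)
DONE. 3 tokens: [STAR, EQ, STR]

Answer: 3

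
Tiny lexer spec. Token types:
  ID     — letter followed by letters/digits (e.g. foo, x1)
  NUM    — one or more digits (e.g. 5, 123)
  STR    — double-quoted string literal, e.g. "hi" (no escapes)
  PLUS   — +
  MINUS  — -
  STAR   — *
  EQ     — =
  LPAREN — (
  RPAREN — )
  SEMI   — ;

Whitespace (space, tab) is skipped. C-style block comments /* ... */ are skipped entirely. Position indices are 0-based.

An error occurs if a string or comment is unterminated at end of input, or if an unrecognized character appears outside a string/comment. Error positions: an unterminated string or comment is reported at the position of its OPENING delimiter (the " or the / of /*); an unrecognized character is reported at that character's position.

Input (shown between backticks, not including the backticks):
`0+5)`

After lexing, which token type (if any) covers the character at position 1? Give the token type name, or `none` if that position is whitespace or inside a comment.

pos=0: emit NUM '0' (now at pos=1)
pos=1: emit PLUS '+'
pos=2: emit NUM '5' (now at pos=3)
pos=3: emit RPAREN ')'
DONE. 4 tokens: [NUM, PLUS, NUM, RPAREN]
Position 1: char is '+' -> PLUS

Answer: PLUS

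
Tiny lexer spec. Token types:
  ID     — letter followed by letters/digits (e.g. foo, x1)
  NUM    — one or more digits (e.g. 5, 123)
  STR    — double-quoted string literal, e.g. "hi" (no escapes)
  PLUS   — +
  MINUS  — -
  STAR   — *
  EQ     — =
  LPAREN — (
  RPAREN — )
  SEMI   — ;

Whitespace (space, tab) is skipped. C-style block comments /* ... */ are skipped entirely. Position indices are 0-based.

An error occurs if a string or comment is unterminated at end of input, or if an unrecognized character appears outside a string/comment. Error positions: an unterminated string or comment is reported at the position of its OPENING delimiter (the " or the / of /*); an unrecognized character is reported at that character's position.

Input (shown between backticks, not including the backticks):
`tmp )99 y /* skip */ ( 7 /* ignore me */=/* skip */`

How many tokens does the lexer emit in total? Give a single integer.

Answer: 7

Derivation:
pos=0: emit ID 'tmp' (now at pos=3)
pos=4: emit RPAREN ')'
pos=5: emit NUM '99' (now at pos=7)
pos=8: emit ID 'y' (now at pos=9)
pos=10: enter COMMENT mode (saw '/*')
exit COMMENT mode (now at pos=20)
pos=21: emit LPAREN '('
pos=23: emit NUM '7' (now at pos=24)
pos=25: enter COMMENT mode (saw '/*')
exit COMMENT mode (now at pos=40)
pos=40: emit EQ '='
pos=41: enter COMMENT mode (saw '/*')
exit COMMENT mode (now at pos=51)
DONE. 7 tokens: [ID, RPAREN, NUM, ID, LPAREN, NUM, EQ]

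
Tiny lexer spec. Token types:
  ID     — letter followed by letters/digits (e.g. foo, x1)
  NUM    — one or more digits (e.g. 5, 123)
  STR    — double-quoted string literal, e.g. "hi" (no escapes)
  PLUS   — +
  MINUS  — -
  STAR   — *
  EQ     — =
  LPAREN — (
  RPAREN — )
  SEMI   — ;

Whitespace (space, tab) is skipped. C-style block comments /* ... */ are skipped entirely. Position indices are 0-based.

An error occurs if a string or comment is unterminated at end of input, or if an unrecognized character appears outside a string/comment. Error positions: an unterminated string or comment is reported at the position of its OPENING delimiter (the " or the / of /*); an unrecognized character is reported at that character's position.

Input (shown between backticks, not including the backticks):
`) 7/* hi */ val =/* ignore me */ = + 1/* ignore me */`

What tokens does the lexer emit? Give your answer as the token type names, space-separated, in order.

pos=0: emit RPAREN ')'
pos=2: emit NUM '7' (now at pos=3)
pos=3: enter COMMENT mode (saw '/*')
exit COMMENT mode (now at pos=11)
pos=12: emit ID 'val' (now at pos=15)
pos=16: emit EQ '='
pos=17: enter COMMENT mode (saw '/*')
exit COMMENT mode (now at pos=32)
pos=33: emit EQ '='
pos=35: emit PLUS '+'
pos=37: emit NUM '1' (now at pos=38)
pos=38: enter COMMENT mode (saw '/*')
exit COMMENT mode (now at pos=53)
DONE. 7 tokens: [RPAREN, NUM, ID, EQ, EQ, PLUS, NUM]

Answer: RPAREN NUM ID EQ EQ PLUS NUM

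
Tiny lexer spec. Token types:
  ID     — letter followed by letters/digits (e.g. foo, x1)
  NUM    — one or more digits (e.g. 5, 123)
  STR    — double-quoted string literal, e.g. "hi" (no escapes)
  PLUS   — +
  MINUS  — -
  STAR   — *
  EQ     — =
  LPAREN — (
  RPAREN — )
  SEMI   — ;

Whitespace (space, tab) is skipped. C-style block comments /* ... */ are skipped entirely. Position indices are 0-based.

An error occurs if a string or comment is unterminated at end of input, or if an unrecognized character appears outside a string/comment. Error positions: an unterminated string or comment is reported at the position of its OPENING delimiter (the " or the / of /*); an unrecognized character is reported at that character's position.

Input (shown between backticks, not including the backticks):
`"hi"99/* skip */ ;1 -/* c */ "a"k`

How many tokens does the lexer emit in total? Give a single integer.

Answer: 7

Derivation:
pos=0: enter STRING mode
pos=0: emit STR "hi" (now at pos=4)
pos=4: emit NUM '99' (now at pos=6)
pos=6: enter COMMENT mode (saw '/*')
exit COMMENT mode (now at pos=16)
pos=17: emit SEMI ';'
pos=18: emit NUM '1' (now at pos=19)
pos=20: emit MINUS '-'
pos=21: enter COMMENT mode (saw '/*')
exit COMMENT mode (now at pos=28)
pos=29: enter STRING mode
pos=29: emit STR "a" (now at pos=32)
pos=32: emit ID 'k' (now at pos=33)
DONE. 7 tokens: [STR, NUM, SEMI, NUM, MINUS, STR, ID]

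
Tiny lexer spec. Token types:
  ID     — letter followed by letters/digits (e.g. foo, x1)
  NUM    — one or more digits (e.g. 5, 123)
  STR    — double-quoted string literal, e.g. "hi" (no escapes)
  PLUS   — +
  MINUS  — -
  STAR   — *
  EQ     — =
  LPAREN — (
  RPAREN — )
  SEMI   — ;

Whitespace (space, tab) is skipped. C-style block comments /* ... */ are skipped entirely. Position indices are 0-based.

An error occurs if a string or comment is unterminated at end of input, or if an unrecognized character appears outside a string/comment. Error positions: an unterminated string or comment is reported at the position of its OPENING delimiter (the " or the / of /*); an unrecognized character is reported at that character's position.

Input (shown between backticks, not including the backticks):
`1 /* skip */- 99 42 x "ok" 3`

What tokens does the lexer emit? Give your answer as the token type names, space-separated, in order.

pos=0: emit NUM '1' (now at pos=1)
pos=2: enter COMMENT mode (saw '/*')
exit COMMENT mode (now at pos=12)
pos=12: emit MINUS '-'
pos=14: emit NUM '99' (now at pos=16)
pos=17: emit NUM '42' (now at pos=19)
pos=20: emit ID 'x' (now at pos=21)
pos=22: enter STRING mode
pos=22: emit STR "ok" (now at pos=26)
pos=27: emit NUM '3' (now at pos=28)
DONE. 7 tokens: [NUM, MINUS, NUM, NUM, ID, STR, NUM]

Answer: NUM MINUS NUM NUM ID STR NUM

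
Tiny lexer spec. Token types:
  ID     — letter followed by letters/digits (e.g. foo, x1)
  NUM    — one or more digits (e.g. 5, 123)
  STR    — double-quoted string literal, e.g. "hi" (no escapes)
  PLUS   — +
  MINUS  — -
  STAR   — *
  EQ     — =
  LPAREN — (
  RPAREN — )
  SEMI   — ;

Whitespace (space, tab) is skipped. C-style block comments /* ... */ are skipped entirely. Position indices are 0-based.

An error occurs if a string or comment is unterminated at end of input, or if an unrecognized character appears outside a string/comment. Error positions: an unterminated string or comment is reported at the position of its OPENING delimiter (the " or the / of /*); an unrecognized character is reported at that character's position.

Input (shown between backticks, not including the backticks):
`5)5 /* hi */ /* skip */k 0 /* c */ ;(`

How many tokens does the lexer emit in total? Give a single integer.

pos=0: emit NUM '5' (now at pos=1)
pos=1: emit RPAREN ')'
pos=2: emit NUM '5' (now at pos=3)
pos=4: enter COMMENT mode (saw '/*')
exit COMMENT mode (now at pos=12)
pos=13: enter COMMENT mode (saw '/*')
exit COMMENT mode (now at pos=23)
pos=23: emit ID 'k' (now at pos=24)
pos=25: emit NUM '0' (now at pos=26)
pos=27: enter COMMENT mode (saw '/*')
exit COMMENT mode (now at pos=34)
pos=35: emit SEMI ';'
pos=36: emit LPAREN '('
DONE. 7 tokens: [NUM, RPAREN, NUM, ID, NUM, SEMI, LPAREN]

Answer: 7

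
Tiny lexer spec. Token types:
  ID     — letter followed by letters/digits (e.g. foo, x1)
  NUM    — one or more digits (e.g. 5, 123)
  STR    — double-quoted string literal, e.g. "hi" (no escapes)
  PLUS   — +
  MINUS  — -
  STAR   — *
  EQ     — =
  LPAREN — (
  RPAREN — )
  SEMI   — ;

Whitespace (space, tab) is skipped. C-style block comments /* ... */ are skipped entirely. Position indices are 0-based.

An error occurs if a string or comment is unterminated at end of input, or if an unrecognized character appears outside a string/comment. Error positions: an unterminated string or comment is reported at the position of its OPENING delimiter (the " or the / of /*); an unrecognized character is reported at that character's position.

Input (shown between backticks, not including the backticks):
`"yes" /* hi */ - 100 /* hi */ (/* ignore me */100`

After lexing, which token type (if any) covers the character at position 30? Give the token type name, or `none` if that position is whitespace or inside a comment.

pos=0: enter STRING mode
pos=0: emit STR "yes" (now at pos=5)
pos=6: enter COMMENT mode (saw '/*')
exit COMMENT mode (now at pos=14)
pos=15: emit MINUS '-'
pos=17: emit NUM '100' (now at pos=20)
pos=21: enter COMMENT mode (saw '/*')
exit COMMENT mode (now at pos=29)
pos=30: emit LPAREN '('
pos=31: enter COMMENT mode (saw '/*')
exit COMMENT mode (now at pos=46)
pos=46: emit NUM '100' (now at pos=49)
DONE. 5 tokens: [STR, MINUS, NUM, LPAREN, NUM]
Position 30: char is '(' -> LPAREN

Answer: LPAREN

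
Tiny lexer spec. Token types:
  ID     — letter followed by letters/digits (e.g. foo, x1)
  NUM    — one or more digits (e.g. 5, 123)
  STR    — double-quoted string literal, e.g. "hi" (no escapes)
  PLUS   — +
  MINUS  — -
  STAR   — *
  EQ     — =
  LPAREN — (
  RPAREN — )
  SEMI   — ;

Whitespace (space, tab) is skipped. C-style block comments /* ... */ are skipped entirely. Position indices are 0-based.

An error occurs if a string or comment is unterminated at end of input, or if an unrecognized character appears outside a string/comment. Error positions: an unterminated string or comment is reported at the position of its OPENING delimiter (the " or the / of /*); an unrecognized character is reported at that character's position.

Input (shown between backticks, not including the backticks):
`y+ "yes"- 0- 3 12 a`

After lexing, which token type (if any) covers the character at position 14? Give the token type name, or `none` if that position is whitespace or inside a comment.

pos=0: emit ID 'y' (now at pos=1)
pos=1: emit PLUS '+'
pos=3: enter STRING mode
pos=3: emit STR "yes" (now at pos=8)
pos=8: emit MINUS '-'
pos=10: emit NUM '0' (now at pos=11)
pos=11: emit MINUS '-'
pos=13: emit NUM '3' (now at pos=14)
pos=15: emit NUM '12' (now at pos=17)
pos=18: emit ID 'a' (now at pos=19)
DONE. 9 tokens: [ID, PLUS, STR, MINUS, NUM, MINUS, NUM, NUM, ID]
Position 14: char is ' ' -> none

Answer: none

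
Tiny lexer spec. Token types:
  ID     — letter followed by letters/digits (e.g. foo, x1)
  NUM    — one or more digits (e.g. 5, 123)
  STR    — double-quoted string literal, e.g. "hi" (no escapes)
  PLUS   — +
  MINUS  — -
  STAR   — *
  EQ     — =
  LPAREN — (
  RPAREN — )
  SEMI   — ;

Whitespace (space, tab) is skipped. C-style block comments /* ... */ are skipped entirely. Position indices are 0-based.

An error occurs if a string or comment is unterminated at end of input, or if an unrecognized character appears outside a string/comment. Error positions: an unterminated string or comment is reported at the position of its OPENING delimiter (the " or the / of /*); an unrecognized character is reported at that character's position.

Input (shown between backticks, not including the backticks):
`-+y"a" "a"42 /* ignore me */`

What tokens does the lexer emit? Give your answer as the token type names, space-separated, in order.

pos=0: emit MINUS '-'
pos=1: emit PLUS '+'
pos=2: emit ID 'y' (now at pos=3)
pos=3: enter STRING mode
pos=3: emit STR "a" (now at pos=6)
pos=7: enter STRING mode
pos=7: emit STR "a" (now at pos=10)
pos=10: emit NUM '42' (now at pos=12)
pos=13: enter COMMENT mode (saw '/*')
exit COMMENT mode (now at pos=28)
DONE. 6 tokens: [MINUS, PLUS, ID, STR, STR, NUM]

Answer: MINUS PLUS ID STR STR NUM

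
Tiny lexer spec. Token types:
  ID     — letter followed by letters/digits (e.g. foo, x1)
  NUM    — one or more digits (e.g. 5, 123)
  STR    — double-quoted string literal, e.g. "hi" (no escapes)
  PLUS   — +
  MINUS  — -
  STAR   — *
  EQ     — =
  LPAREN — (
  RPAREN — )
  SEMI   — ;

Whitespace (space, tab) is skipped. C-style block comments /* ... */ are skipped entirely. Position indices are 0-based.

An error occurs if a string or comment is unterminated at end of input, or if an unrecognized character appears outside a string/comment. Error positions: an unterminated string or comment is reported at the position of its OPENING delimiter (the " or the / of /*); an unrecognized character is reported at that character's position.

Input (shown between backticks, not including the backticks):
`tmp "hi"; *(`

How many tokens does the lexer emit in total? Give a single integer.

Answer: 5

Derivation:
pos=0: emit ID 'tmp' (now at pos=3)
pos=4: enter STRING mode
pos=4: emit STR "hi" (now at pos=8)
pos=8: emit SEMI ';'
pos=10: emit STAR '*'
pos=11: emit LPAREN '('
DONE. 5 tokens: [ID, STR, SEMI, STAR, LPAREN]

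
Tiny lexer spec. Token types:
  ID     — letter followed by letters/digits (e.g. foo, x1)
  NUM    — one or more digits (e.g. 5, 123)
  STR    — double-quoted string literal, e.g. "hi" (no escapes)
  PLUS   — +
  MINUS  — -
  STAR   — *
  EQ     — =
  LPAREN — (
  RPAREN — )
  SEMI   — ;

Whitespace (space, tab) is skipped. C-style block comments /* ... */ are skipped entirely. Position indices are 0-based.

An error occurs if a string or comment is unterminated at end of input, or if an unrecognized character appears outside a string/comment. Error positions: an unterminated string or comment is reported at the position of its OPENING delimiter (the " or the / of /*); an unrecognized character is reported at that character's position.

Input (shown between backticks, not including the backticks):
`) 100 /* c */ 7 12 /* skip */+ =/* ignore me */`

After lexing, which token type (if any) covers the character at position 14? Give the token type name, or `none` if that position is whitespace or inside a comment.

pos=0: emit RPAREN ')'
pos=2: emit NUM '100' (now at pos=5)
pos=6: enter COMMENT mode (saw '/*')
exit COMMENT mode (now at pos=13)
pos=14: emit NUM '7' (now at pos=15)
pos=16: emit NUM '12' (now at pos=18)
pos=19: enter COMMENT mode (saw '/*')
exit COMMENT mode (now at pos=29)
pos=29: emit PLUS '+'
pos=31: emit EQ '='
pos=32: enter COMMENT mode (saw '/*')
exit COMMENT mode (now at pos=47)
DONE. 6 tokens: [RPAREN, NUM, NUM, NUM, PLUS, EQ]
Position 14: char is '7' -> NUM

Answer: NUM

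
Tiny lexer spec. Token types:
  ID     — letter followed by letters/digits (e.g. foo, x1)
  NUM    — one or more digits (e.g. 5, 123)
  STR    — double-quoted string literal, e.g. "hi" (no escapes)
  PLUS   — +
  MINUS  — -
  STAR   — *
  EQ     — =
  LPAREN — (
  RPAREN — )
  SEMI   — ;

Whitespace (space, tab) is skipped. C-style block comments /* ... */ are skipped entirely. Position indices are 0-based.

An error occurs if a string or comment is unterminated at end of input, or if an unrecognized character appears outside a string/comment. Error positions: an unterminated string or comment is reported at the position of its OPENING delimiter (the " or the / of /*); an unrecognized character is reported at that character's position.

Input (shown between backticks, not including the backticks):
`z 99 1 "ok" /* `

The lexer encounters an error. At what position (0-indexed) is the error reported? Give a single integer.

Answer: 12

Derivation:
pos=0: emit ID 'z' (now at pos=1)
pos=2: emit NUM '99' (now at pos=4)
pos=5: emit NUM '1' (now at pos=6)
pos=7: enter STRING mode
pos=7: emit STR "ok" (now at pos=11)
pos=12: enter COMMENT mode (saw '/*')
pos=12: ERROR — unterminated comment (reached EOF)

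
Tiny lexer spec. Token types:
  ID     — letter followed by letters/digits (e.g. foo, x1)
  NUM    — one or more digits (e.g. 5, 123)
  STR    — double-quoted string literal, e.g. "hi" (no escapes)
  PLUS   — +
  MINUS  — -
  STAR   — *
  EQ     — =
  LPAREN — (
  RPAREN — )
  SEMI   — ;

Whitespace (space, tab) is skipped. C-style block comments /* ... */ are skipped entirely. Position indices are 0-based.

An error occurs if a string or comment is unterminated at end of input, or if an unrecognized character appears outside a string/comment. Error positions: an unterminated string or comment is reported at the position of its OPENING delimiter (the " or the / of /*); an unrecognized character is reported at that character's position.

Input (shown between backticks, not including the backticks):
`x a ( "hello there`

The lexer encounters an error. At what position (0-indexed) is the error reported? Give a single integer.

Answer: 6

Derivation:
pos=0: emit ID 'x' (now at pos=1)
pos=2: emit ID 'a' (now at pos=3)
pos=4: emit LPAREN '('
pos=6: enter STRING mode
pos=6: ERROR — unterminated string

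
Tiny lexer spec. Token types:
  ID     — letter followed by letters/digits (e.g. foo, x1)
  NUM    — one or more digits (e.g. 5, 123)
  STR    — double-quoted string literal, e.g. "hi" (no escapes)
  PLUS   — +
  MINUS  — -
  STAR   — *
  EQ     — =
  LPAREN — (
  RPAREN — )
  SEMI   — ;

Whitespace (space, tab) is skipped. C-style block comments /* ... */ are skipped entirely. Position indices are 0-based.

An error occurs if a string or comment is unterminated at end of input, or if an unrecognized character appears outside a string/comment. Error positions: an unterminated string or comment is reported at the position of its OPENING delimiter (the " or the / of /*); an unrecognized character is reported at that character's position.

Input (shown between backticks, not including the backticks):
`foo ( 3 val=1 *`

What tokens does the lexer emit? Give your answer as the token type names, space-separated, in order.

Answer: ID LPAREN NUM ID EQ NUM STAR

Derivation:
pos=0: emit ID 'foo' (now at pos=3)
pos=4: emit LPAREN '('
pos=6: emit NUM '3' (now at pos=7)
pos=8: emit ID 'val' (now at pos=11)
pos=11: emit EQ '='
pos=12: emit NUM '1' (now at pos=13)
pos=14: emit STAR '*'
DONE. 7 tokens: [ID, LPAREN, NUM, ID, EQ, NUM, STAR]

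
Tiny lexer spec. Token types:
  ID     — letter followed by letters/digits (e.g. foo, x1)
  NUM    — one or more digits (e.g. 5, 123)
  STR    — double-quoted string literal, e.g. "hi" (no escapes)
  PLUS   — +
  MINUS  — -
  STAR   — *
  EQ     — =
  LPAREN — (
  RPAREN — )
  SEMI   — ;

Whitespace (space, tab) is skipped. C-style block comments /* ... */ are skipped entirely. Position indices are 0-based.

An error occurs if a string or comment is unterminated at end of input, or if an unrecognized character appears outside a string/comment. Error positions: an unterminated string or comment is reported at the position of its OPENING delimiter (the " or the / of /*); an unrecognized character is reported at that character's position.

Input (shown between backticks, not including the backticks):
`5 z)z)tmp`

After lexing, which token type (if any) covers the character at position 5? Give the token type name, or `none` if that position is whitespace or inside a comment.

Answer: RPAREN

Derivation:
pos=0: emit NUM '5' (now at pos=1)
pos=2: emit ID 'z' (now at pos=3)
pos=3: emit RPAREN ')'
pos=4: emit ID 'z' (now at pos=5)
pos=5: emit RPAREN ')'
pos=6: emit ID 'tmp' (now at pos=9)
DONE. 6 tokens: [NUM, ID, RPAREN, ID, RPAREN, ID]
Position 5: char is ')' -> RPAREN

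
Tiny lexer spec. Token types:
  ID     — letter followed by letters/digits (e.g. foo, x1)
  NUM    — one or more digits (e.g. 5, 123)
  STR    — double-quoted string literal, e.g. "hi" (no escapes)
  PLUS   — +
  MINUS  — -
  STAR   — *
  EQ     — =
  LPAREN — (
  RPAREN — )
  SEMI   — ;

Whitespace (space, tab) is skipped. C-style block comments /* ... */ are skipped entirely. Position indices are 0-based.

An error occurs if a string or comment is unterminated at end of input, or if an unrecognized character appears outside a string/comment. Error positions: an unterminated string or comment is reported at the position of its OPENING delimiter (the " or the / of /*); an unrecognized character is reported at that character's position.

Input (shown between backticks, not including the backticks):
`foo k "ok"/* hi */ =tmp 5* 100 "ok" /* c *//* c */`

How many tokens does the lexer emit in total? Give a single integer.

Answer: 9

Derivation:
pos=0: emit ID 'foo' (now at pos=3)
pos=4: emit ID 'k' (now at pos=5)
pos=6: enter STRING mode
pos=6: emit STR "ok" (now at pos=10)
pos=10: enter COMMENT mode (saw '/*')
exit COMMENT mode (now at pos=18)
pos=19: emit EQ '='
pos=20: emit ID 'tmp' (now at pos=23)
pos=24: emit NUM '5' (now at pos=25)
pos=25: emit STAR '*'
pos=27: emit NUM '100' (now at pos=30)
pos=31: enter STRING mode
pos=31: emit STR "ok" (now at pos=35)
pos=36: enter COMMENT mode (saw '/*')
exit COMMENT mode (now at pos=43)
pos=43: enter COMMENT mode (saw '/*')
exit COMMENT mode (now at pos=50)
DONE. 9 tokens: [ID, ID, STR, EQ, ID, NUM, STAR, NUM, STR]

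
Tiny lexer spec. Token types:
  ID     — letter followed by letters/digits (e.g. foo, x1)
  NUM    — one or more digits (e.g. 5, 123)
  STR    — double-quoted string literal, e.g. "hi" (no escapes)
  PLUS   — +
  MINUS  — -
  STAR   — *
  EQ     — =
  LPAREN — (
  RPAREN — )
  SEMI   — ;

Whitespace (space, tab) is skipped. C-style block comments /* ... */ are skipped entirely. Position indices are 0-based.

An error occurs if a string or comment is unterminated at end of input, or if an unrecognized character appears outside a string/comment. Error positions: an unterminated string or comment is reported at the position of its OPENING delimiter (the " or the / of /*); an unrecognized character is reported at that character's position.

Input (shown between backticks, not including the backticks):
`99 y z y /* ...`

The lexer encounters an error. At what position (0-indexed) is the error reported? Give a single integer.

pos=0: emit NUM '99' (now at pos=2)
pos=3: emit ID 'y' (now at pos=4)
pos=5: emit ID 'z' (now at pos=6)
pos=7: emit ID 'y' (now at pos=8)
pos=9: enter COMMENT mode (saw '/*')
pos=9: ERROR — unterminated comment (reached EOF)

Answer: 9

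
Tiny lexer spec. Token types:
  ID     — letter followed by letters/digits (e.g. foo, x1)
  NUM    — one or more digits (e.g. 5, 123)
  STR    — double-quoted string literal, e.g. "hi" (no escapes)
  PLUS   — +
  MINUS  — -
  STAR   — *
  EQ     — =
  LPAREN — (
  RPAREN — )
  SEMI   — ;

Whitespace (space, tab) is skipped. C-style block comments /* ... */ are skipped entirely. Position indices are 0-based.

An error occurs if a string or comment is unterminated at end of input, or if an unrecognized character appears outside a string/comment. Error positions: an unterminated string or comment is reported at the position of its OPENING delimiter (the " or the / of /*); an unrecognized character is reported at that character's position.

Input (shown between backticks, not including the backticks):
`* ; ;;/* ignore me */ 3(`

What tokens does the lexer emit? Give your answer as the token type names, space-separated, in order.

Answer: STAR SEMI SEMI SEMI NUM LPAREN

Derivation:
pos=0: emit STAR '*'
pos=2: emit SEMI ';'
pos=4: emit SEMI ';'
pos=5: emit SEMI ';'
pos=6: enter COMMENT mode (saw '/*')
exit COMMENT mode (now at pos=21)
pos=22: emit NUM '3' (now at pos=23)
pos=23: emit LPAREN '('
DONE. 6 tokens: [STAR, SEMI, SEMI, SEMI, NUM, LPAREN]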